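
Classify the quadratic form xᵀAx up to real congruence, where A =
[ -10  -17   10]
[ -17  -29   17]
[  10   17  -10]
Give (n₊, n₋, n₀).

Answer: (0, 2, 1)

Derivation:
step 0: pivot -10 → sign −
step 1: pivot -1/10 → sign −
step 2: row/col 2 already zero → sign 0
signature = (0, 2, 1)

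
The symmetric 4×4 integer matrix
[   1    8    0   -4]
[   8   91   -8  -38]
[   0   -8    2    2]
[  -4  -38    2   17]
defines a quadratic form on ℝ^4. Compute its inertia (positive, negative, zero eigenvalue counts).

Answer: (2, 2, 0)

Derivation:
step 0: pivot 1 → sign +
step 1: pivot 27 → sign +
step 2: pivot -10/27 → sign −
step 3: pivot -1/5 → sign −
signature = (2, 2, 0)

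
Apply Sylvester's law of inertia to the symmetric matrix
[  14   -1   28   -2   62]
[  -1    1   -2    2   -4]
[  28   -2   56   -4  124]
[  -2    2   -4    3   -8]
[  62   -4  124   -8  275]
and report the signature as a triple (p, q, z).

Answer: (3, 1, 1)

Derivation:
step 0: pivot 14 → sign +
step 1: pivot 13/14 → sign +
step 2: pivot -1 → sign −
step 3: pivot 3/13 → sign +
step 4: row/col 4 already zero → sign 0
signature = (3, 1, 1)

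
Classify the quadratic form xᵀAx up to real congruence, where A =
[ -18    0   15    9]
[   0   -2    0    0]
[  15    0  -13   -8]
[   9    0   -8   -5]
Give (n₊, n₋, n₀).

Answer: (0, 3, 1)

Derivation:
step 0: pivot -18 → sign −
step 1: pivot -2 → sign −
step 2: pivot -1/2 → sign −
step 3: row/col 3 already zero → sign 0
signature = (0, 3, 1)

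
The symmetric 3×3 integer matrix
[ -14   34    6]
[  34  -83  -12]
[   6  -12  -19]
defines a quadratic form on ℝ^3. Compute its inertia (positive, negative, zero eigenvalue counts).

Answer: (0, 3, 0)

Derivation:
step 0: pivot -14 → sign −
step 1: pivot -3/7 → sign −
step 2: pivot -1 → sign −
signature = (0, 3, 0)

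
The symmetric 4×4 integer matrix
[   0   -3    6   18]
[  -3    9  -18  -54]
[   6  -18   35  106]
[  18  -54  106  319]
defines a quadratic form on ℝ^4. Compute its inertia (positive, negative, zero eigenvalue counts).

step 0: pivot 9 → sign +
step 1: pivot -1 → sign −
step 2: pivot -1 → sign −
step 3: pivot -1 → sign −
signature = (1, 3, 0)

Answer: (1, 3, 0)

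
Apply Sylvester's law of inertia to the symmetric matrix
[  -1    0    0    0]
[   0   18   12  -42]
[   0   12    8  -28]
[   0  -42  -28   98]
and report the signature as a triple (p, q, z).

step 0: pivot -1 → sign −
step 1: pivot 18 → sign +
step 2: row/col 2 already zero → sign 0
step 3: row/col 3 already zero → sign 0
signature = (1, 1, 2)

Answer: (1, 1, 2)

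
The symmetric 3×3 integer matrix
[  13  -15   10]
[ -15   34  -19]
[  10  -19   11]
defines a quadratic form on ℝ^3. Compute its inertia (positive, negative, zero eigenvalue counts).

Answer: (2, 1, 0)

Derivation:
step 0: pivot 13 → sign +
step 1: pivot 217/13 → sign +
step 2: pivot -6/217 → sign −
signature = (2, 1, 0)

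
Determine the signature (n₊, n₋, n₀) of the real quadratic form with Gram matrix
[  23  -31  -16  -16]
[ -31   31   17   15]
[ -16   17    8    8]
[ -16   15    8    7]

step 0: pivot 23 → sign +
step 1: pivot -248/23 → sign −
step 2: pivot -297/248 → sign −
step 3: pivot -1/33 → sign −
signature = (1, 3, 0)

Answer: (1, 3, 0)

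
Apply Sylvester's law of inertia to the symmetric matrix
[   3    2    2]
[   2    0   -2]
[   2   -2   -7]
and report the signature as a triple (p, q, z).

step 0: pivot 3 → sign +
step 1: pivot -4/3 → sign −
step 2: row/col 2 already zero → sign 0
signature = (1, 1, 1)

Answer: (1, 1, 1)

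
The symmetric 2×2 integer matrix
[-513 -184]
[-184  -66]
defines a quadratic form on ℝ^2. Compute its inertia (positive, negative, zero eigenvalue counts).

step 0: pivot -513 → sign −
step 1: pivot -2/513 → sign −
signature = (0, 2, 0)

Answer: (0, 2, 0)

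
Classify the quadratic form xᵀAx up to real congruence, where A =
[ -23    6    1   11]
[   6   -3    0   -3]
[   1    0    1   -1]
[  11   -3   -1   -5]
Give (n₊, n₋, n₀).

Answer: (1, 2, 1)

Derivation:
step 0: pivot -23 → sign −
step 1: pivot -33/23 → sign −
step 2: pivot 12/11 → sign +
step 3: row/col 3 already zero → sign 0
signature = (1, 2, 1)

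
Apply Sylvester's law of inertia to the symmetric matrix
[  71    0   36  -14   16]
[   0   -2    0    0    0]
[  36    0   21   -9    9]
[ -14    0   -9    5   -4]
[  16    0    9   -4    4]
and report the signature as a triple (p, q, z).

Answer: (4, 1, 0)

Derivation:
step 0: pivot 71 → sign +
step 1: pivot -2 → sign −
step 2: pivot 195/71 → sign +
step 3: pivot 12/13 → sign +
step 4: pivot 1/20 → sign +
signature = (4, 1, 0)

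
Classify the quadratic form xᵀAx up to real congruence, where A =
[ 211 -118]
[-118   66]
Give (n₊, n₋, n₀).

step 0: pivot 211 → sign +
step 1: pivot 2/211 → sign +
signature = (2, 0, 0)

Answer: (2, 0, 0)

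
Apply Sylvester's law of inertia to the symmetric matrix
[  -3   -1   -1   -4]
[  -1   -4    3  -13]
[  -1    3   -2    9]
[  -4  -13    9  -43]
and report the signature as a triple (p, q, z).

Answer: (1, 3, 0)

Derivation:
step 0: pivot -3 → sign −
step 1: pivot -11/3 → sign −
step 2: pivot 15/11 → sign +
step 3: pivot -3/5 → sign −
signature = (1, 3, 0)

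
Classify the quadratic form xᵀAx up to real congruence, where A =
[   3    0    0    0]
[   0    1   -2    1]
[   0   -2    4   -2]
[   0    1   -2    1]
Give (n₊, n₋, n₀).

Answer: (2, 0, 2)

Derivation:
step 0: pivot 3 → sign +
step 1: pivot 1 → sign +
step 2: row/col 2 already zero → sign 0
step 3: row/col 3 already zero → sign 0
signature = (2, 0, 2)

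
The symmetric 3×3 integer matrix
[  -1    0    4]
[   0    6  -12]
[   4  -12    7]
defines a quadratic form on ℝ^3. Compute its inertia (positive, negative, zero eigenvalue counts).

step 0: pivot -1 → sign −
step 1: pivot 6 → sign +
step 2: pivot -1 → sign −
signature = (1, 2, 0)

Answer: (1, 2, 0)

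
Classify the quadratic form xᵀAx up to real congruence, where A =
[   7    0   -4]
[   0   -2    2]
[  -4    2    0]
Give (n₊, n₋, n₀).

step 0: pivot 7 → sign +
step 1: pivot -2 → sign −
step 2: pivot -2/7 → sign −
signature = (1, 2, 0)

Answer: (1, 2, 0)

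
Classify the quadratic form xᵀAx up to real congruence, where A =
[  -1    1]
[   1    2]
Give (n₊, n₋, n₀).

Answer: (1, 1, 0)

Derivation:
step 0: pivot -1 → sign −
step 1: pivot 3 → sign +
signature = (1, 1, 0)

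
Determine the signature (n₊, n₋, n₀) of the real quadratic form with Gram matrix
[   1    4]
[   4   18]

Answer: (2, 0, 0)

Derivation:
step 0: pivot 1 → sign +
step 1: pivot 2 → sign +
signature = (2, 0, 0)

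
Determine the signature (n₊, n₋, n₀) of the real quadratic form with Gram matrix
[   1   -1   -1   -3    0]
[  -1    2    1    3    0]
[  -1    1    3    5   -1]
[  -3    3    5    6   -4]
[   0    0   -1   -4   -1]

Answer: (4, 1, 0)

Derivation:
step 0: pivot 1 → sign +
step 1: pivot 1 → sign +
step 2: pivot 2 → sign +
step 3: pivot -5 → sign −
step 4: pivot 3/10 → sign +
signature = (4, 1, 0)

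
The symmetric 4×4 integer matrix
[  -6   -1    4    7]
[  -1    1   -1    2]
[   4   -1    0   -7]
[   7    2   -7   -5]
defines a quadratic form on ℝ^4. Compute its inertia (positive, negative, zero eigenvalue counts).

Answer: (2, 2, 0)

Derivation:
step 0: pivot -6 → sign −
step 1: pivot 7/6 → sign +
step 2: pivot 2/7 → sign +
step 3: pivot -2 → sign −
signature = (2, 2, 0)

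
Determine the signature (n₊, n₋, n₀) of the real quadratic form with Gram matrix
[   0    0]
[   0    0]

step 0: row/col 0 already zero → sign 0
step 1: row/col 1 already zero → sign 0
signature = (0, 0, 2)

Answer: (0, 0, 2)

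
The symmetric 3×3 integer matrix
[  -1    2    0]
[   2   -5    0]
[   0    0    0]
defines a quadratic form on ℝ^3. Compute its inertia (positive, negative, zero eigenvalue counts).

Answer: (0, 2, 1)

Derivation:
step 0: pivot -1 → sign −
step 1: pivot -1 → sign −
step 2: row/col 2 already zero → sign 0
signature = (0, 2, 1)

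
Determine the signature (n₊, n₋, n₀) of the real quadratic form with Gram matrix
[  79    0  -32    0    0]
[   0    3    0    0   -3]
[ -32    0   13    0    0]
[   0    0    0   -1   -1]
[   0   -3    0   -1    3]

step 0: pivot 79 → sign +
step 1: pivot 3 → sign +
step 2: pivot 3/79 → sign +
step 3: pivot -1 → sign −
step 4: pivot 1 → sign +
signature = (4, 1, 0)

Answer: (4, 1, 0)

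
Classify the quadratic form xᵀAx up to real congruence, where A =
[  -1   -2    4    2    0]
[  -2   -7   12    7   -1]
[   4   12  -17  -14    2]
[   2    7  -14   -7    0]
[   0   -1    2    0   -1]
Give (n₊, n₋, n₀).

Answer: (1, 4, 0)

Derivation:
step 0: pivot -1 → sign −
step 1: pivot -3 → sign −
step 2: pivot 13/3 → sign +
step 3: pivot -12/13 → sign −
step 4: pivot -1/4 → sign −
signature = (1, 4, 0)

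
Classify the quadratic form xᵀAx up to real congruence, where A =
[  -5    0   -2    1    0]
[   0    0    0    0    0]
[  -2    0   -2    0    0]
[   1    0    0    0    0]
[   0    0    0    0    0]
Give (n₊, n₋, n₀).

Answer: (1, 2, 2)

Derivation:
step 0: pivot -5 → sign −
step 1: pivot -6/5 → sign −
step 2: pivot 1/3 → sign +
step 3: row/col 3 already zero → sign 0
step 4: row/col 4 already zero → sign 0
signature = (1, 2, 2)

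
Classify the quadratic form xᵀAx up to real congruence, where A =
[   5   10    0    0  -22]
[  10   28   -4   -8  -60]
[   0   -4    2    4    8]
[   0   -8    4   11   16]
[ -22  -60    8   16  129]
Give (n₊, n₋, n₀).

step 0: pivot 5 → sign +
step 1: pivot 8 → sign +
step 2: pivot 3 → sign +
step 3: pivot 1/5 → sign +
step 4: row/col 4 already zero → sign 0
signature = (4, 0, 1)

Answer: (4, 0, 1)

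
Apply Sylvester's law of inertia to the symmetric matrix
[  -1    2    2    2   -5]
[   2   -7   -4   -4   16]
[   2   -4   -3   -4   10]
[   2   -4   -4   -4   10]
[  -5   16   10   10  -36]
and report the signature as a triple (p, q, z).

step 0: pivot -1 → sign −
step 1: pivot -3 → sign −
step 2: pivot 1 → sign +
step 3: pivot 1 → sign +
step 4: row/col 4 already zero → sign 0
signature = (2, 2, 1)

Answer: (2, 2, 1)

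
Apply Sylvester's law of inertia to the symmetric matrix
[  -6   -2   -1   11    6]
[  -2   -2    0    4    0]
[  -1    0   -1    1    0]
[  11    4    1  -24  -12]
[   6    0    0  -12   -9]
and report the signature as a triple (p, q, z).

step 0: pivot -6 → sign −
step 1: pivot -4/3 → sign −
step 2: pivot -3/4 → sign −
step 3: pivot -3 → sign −
step 4: pivot 3 → sign +
signature = (1, 4, 0)

Answer: (1, 4, 0)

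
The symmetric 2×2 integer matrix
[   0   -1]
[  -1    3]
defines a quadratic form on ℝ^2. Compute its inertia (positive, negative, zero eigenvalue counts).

step 0: pivot 3 → sign +
step 1: pivot -1/3 → sign −
signature = (1, 1, 0)

Answer: (1, 1, 0)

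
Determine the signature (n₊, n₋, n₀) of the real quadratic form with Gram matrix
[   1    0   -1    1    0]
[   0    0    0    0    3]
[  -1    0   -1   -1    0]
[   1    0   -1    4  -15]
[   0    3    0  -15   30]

Answer: (3, 2, 0)

Derivation:
step 0: pivot 1 → sign +
step 1: pivot -2 → sign −
step 2: pivot 3 → sign +
step 3: pivot -45 → sign −
step 4: pivot 1/5 → sign +
signature = (3, 2, 0)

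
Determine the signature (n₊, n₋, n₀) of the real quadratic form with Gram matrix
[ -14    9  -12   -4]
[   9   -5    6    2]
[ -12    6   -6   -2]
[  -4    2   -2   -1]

Answer: (2, 2, 0)

Derivation:
step 0: pivot -14 → sign −
step 1: pivot 11/14 → sign +
step 2: pivot 6/11 → sign +
step 3: pivot -1/3 → sign −
signature = (2, 2, 0)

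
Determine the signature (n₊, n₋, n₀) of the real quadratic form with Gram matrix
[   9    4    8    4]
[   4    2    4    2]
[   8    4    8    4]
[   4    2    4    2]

Answer: (2, 0, 2)

Derivation:
step 0: pivot 9 → sign +
step 1: pivot 2/9 → sign +
step 2: row/col 2 already zero → sign 0
step 3: row/col 3 already zero → sign 0
signature = (2, 0, 2)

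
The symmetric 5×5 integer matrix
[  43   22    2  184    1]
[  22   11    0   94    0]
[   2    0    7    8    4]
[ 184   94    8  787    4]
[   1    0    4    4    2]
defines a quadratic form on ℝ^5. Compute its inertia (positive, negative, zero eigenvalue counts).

Answer: (2, 3, 0)

Derivation:
step 0: pivot 43 → sign +
step 1: pivot -11/43 → sign −
step 2: pivot 11 → sign +
step 3: pivot -3/11 → sign −
step 4: pivot -3/11 → sign −
signature = (2, 3, 0)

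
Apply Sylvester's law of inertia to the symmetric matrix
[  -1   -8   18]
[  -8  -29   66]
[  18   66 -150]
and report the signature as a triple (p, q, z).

Answer: (2, 1, 0)

Derivation:
step 0: pivot -1 → sign −
step 1: pivot 35 → sign +
step 2: pivot 6/35 → sign +
signature = (2, 1, 0)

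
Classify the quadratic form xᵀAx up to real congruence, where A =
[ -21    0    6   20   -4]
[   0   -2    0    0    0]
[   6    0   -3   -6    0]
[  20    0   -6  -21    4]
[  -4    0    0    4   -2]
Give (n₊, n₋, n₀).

step 0: pivot -21 → sign −
step 1: pivot -2 → sign −
step 2: pivot -9/7 → sign −
step 3: pivot -17/9 → sign −
step 4: pivot -2/17 → sign −
signature = (0, 5, 0)

Answer: (0, 5, 0)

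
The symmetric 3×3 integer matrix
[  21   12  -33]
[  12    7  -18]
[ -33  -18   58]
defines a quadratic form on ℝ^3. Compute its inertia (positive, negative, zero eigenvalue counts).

step 0: pivot 21 → sign +
step 1: pivot 1/7 → sign +
step 2: pivot 1 → sign +
signature = (3, 0, 0)

Answer: (3, 0, 0)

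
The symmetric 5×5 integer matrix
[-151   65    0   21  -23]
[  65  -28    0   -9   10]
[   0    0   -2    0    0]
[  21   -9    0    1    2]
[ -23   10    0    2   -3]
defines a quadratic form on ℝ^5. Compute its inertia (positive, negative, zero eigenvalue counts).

step 0: pivot -151 → sign −
step 1: pivot -3/151 → sign −
step 2: pivot -2 → sign −
step 3: pivot 4 → sign +
step 4: pivot 3/4 → sign +
signature = (2, 3, 0)

Answer: (2, 3, 0)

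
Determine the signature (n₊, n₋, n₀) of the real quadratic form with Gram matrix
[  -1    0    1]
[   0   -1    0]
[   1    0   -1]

Answer: (0, 2, 1)

Derivation:
step 0: pivot -1 → sign −
step 1: pivot -1 → sign −
step 2: row/col 2 already zero → sign 0
signature = (0, 2, 1)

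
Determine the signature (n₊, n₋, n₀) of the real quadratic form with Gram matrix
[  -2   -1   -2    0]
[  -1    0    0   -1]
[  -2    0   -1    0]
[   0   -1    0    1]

Answer: (2, 2, 0)

Derivation:
step 0: pivot -2 → sign −
step 1: pivot 1/2 → sign +
step 2: pivot -1 → sign −
step 3: pivot 3 → sign +
signature = (2, 2, 0)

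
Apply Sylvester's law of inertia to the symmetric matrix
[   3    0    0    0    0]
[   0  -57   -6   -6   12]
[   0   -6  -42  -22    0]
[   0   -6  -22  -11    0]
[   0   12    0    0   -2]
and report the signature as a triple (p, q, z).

step 0: pivot 3 → sign +
step 1: pivot -57 → sign −
step 2: pivot -786/19 → sign −
step 3: pivot 263/393 → sign +
step 4: pivot 2/263 → sign +
signature = (3, 2, 0)

Answer: (3, 2, 0)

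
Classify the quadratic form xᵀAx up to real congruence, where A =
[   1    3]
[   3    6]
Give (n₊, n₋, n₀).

step 0: pivot 1 → sign +
step 1: pivot -3 → sign −
signature = (1, 1, 0)

Answer: (1, 1, 0)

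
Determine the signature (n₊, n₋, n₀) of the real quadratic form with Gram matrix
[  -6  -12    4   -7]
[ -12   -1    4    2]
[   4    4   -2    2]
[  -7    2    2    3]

Answer: (2, 2, 0)

Derivation:
step 0: pivot -6 → sign −
step 1: pivot 23 → sign +
step 2: pivot -2/69 → sign −
step 3: pivot 1/2 → sign +
signature = (2, 2, 0)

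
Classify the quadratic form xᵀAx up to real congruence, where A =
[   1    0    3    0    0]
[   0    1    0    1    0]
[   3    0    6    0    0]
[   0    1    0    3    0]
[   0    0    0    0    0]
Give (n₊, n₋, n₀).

step 0: pivot 1 → sign +
step 1: pivot 1 → sign +
step 2: pivot -3 → sign −
step 3: pivot 2 → sign +
step 4: row/col 4 already zero → sign 0
signature = (3, 1, 1)

Answer: (3, 1, 1)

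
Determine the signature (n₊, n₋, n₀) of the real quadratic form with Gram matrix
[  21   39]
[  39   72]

step 0: pivot 21 → sign +
step 1: pivot -3/7 → sign −
signature = (1, 1, 0)

Answer: (1, 1, 0)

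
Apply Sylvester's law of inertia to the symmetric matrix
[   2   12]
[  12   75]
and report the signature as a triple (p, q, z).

Answer: (2, 0, 0)

Derivation:
step 0: pivot 2 → sign +
step 1: pivot 3 → sign +
signature = (2, 0, 0)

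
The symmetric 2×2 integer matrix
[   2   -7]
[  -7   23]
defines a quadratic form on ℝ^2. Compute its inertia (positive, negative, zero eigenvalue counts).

step 0: pivot 2 → sign +
step 1: pivot -3/2 → sign −
signature = (1, 1, 0)

Answer: (1, 1, 0)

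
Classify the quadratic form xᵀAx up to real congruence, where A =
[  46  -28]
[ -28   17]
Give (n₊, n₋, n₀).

Answer: (1, 1, 0)

Derivation:
step 0: pivot 46 → sign +
step 1: pivot -1/23 → sign −
signature = (1, 1, 0)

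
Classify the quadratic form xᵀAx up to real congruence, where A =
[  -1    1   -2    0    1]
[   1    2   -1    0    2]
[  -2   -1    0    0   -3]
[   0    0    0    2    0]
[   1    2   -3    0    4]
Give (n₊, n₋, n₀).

step 0: pivot -1 → sign −
step 1: pivot 3 → sign +
step 2: pivot 1 → sign +
step 3: pivot 2 → sign +
step 4: pivot -2 → sign −
signature = (3, 2, 0)

Answer: (3, 2, 0)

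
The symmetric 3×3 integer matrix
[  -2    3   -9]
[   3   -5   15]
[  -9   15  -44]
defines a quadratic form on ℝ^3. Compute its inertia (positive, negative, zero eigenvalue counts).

step 0: pivot -2 → sign −
step 1: pivot -1/2 → sign −
step 2: pivot 1 → sign +
signature = (1, 2, 0)

Answer: (1, 2, 0)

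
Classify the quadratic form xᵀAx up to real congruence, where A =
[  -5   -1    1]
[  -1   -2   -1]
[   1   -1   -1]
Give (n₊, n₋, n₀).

step 0: pivot -5 → sign −
step 1: pivot -9/5 → sign −
step 2: row/col 2 already zero → sign 0
signature = (0, 2, 1)

Answer: (0, 2, 1)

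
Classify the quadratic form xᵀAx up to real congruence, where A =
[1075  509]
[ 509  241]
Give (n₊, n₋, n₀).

step 0: pivot 1075 → sign +
step 1: pivot -6/1075 → sign −
signature = (1, 1, 0)

Answer: (1, 1, 0)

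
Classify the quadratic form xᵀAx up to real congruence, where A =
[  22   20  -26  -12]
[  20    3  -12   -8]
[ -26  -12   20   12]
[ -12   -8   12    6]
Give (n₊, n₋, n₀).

Answer: (2, 2, 0)

Derivation:
step 0: pivot 22 → sign +
step 1: pivot -167/11 → sign −
step 2: pivot -302/167 → sign −
step 3: pivot 2/151 → sign +
signature = (2, 2, 0)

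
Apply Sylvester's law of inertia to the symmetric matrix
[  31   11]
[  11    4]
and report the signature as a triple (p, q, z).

Answer: (2, 0, 0)

Derivation:
step 0: pivot 31 → sign +
step 1: pivot 3/31 → sign +
signature = (2, 0, 0)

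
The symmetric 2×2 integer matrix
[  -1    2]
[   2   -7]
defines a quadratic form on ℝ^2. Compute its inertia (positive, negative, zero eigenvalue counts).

step 0: pivot -1 → sign −
step 1: pivot -3 → sign −
signature = (0, 2, 0)

Answer: (0, 2, 0)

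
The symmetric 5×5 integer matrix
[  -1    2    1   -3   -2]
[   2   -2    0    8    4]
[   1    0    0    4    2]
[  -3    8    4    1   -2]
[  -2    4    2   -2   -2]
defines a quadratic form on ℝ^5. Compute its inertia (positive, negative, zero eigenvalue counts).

step 0: pivot -1 → sign −
step 1: pivot 2 → sign +
step 2: pivot -1 → sign −
step 3: pivot 9 → sign +
step 4: pivot 2/9 → sign +
signature = (3, 2, 0)

Answer: (3, 2, 0)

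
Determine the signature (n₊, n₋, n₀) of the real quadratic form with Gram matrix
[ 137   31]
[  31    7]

Answer: (1, 1, 0)

Derivation:
step 0: pivot 137 → sign +
step 1: pivot -2/137 → sign −
signature = (1, 1, 0)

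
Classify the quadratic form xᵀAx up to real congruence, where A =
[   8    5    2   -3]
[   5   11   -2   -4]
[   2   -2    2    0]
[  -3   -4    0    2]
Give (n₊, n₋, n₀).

step 0: pivot 8 → sign +
step 1: pivot 63/8 → sign +
step 2: pivot 10/63 → sign +
step 3: pivot 1/5 → sign +
signature = (4, 0, 0)

Answer: (4, 0, 0)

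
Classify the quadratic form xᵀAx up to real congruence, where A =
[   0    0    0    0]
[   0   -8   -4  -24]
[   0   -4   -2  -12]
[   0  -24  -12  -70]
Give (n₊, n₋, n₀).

Answer: (1, 1, 2)

Derivation:
step 0: pivot -8 → sign −
step 1: pivot 2 → sign +
step 2: row/col 2 already zero → sign 0
step 3: row/col 3 already zero → sign 0
signature = (1, 1, 2)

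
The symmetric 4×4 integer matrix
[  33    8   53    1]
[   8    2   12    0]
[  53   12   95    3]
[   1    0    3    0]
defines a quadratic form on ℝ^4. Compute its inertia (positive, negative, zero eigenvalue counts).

Answer: (3, 1, 0)

Derivation:
step 0: pivot 33 → sign +
step 1: pivot 2/33 → sign +
step 2: pivot -2 → sign −
step 3: pivot 1 → sign +
signature = (3, 1, 0)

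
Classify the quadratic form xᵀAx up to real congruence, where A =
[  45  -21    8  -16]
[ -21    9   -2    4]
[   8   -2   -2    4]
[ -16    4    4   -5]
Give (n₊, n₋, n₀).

step 0: pivot 45 → sign +
step 1: pivot -4/5 → sign −
step 2: pivot 1/3 → sign +
step 3: pivot 3 → sign +
signature = (3, 1, 0)

Answer: (3, 1, 0)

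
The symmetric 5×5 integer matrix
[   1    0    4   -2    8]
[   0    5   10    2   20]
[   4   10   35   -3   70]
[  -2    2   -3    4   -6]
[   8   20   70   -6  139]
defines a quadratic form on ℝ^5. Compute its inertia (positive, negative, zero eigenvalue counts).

step 0: pivot 1 → sign +
step 1: pivot 5 → sign +
step 2: pivot -1 → sign −
step 3: pivot 1/5 → sign +
step 4: pivot -1 → sign −
signature = (3, 2, 0)

Answer: (3, 2, 0)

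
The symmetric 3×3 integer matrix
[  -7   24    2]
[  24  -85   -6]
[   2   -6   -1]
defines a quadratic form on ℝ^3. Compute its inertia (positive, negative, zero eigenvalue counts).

Answer: (0, 3, 0)

Derivation:
step 0: pivot -7 → sign −
step 1: pivot -19/7 → sign −
step 2: pivot -3/19 → sign −
signature = (0, 3, 0)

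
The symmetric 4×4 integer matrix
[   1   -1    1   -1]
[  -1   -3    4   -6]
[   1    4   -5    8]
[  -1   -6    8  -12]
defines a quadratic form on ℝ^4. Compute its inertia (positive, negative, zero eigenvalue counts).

Answer: (2, 2, 0)

Derivation:
step 0: pivot 1 → sign +
step 1: pivot -4 → sign −
step 2: pivot 1/4 → sign +
step 3: pivot -1 → sign −
signature = (2, 2, 0)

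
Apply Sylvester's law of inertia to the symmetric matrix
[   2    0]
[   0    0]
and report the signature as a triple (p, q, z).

step 0: pivot 2 → sign +
step 1: row/col 1 already zero → sign 0
signature = (1, 0, 1)

Answer: (1, 0, 1)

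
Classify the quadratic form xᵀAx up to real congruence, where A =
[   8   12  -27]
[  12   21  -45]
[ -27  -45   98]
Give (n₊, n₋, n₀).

step 0: pivot 8 → sign +
step 1: pivot 3 → sign +
step 2: pivot 1/8 → sign +
signature = (3, 0, 0)

Answer: (3, 0, 0)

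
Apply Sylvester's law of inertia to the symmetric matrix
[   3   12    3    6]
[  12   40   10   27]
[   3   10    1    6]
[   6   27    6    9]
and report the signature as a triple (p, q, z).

step 0: pivot 3 → sign +
step 1: pivot -8 → sign −
step 2: pivot -3/2 → sign −
step 3: pivot -3/2 → sign −
signature = (1, 3, 0)

Answer: (1, 3, 0)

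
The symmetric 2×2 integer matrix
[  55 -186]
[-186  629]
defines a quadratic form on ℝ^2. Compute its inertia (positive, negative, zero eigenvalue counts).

step 0: pivot 55 → sign +
step 1: pivot -1/55 → sign −
signature = (1, 1, 0)

Answer: (1, 1, 0)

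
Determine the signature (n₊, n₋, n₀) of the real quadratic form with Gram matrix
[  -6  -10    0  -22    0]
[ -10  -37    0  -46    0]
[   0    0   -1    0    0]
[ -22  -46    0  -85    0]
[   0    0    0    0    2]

Answer: (1, 4, 0)

Derivation:
step 0: pivot -6 → sign −
step 1: pivot -61/3 → sign −
step 2: pivot -1 → sign −
step 3: pivot -3/61 → sign −
step 4: pivot 2 → sign +
signature = (1, 4, 0)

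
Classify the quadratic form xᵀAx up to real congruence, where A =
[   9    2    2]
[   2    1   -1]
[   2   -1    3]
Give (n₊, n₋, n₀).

step 0: pivot 9 → sign +
step 1: pivot 5/9 → sign +
step 2: pivot -6/5 → sign −
signature = (2, 1, 0)

Answer: (2, 1, 0)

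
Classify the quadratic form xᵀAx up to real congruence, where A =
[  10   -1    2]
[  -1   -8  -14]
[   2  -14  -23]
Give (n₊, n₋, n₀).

Answer: (2, 1, 0)

Derivation:
step 0: pivot 10 → sign +
step 1: pivot -81/10 → sign −
step 2: pivot 1/9 → sign +
signature = (2, 1, 0)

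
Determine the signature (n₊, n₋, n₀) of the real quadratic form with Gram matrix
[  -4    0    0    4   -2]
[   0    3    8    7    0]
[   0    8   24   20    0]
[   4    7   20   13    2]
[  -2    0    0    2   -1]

step 0: pivot -4 → sign −
step 1: pivot 3 → sign +
step 2: pivot 8/3 → sign +
step 3: row/col 3 already zero → sign 0
step 4: row/col 4 already zero → sign 0
signature = (2, 1, 2)

Answer: (2, 1, 2)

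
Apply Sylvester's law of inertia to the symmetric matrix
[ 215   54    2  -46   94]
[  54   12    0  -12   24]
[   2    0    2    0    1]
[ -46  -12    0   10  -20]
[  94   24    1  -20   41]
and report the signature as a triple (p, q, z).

Answer: (3, 1, 1)

Derivation:
step 0: pivot 215 → sign +
step 1: pivot -336/215 → sign −
step 2: pivot 15/7 → sign +
step 3: pivot 2/15 → sign +
step 4: row/col 4 already zero → sign 0
signature = (3, 1, 1)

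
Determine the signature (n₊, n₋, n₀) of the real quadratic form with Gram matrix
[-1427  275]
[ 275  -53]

Answer: (0, 2, 0)

Derivation:
step 0: pivot -1427 → sign −
step 1: pivot -6/1427 → sign −
signature = (0, 2, 0)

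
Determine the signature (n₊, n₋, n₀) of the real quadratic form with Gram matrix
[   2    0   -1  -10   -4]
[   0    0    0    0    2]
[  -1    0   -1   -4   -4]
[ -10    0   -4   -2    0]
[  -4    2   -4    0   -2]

step 0: pivot 2 → sign +
step 1: pivot -3/2 → sign −
step 2: pivot 2 → sign +
step 3: pivot -114 → sign −
step 4: pivot 2/57 → sign +
signature = (3, 2, 0)

Answer: (3, 2, 0)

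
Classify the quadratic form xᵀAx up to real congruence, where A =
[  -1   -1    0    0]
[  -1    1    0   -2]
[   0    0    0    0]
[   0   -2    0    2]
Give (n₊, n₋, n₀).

Answer: (1, 1, 2)

Derivation:
step 0: pivot -1 → sign −
step 1: pivot 2 → sign +
step 2: row/col 2 already zero → sign 0
step 3: row/col 3 already zero → sign 0
signature = (1, 1, 2)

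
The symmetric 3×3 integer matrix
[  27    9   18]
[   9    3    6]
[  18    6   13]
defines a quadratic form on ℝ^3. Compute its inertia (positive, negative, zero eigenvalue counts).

step 0: pivot 27 → sign +
step 1: pivot 1 → sign +
step 2: row/col 2 already zero → sign 0
signature = (2, 0, 1)

Answer: (2, 0, 1)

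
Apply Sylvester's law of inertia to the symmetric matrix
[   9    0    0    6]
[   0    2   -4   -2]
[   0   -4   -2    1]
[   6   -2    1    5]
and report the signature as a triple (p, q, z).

Answer: (2, 2, 0)

Derivation:
step 0: pivot 9 → sign +
step 1: pivot 2 → sign +
step 2: pivot -10 → sign −
step 3: pivot -1/10 → sign −
signature = (2, 2, 0)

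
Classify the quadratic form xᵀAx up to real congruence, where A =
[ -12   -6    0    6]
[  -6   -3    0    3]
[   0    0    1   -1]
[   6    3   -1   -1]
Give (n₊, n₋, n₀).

Answer: (2, 1, 1)

Derivation:
step 0: pivot -12 → sign −
step 1: pivot 1 → sign +
step 2: pivot 1 → sign +
step 3: row/col 3 already zero → sign 0
signature = (2, 1, 1)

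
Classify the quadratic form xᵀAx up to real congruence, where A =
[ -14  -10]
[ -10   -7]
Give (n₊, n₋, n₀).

step 0: pivot -14 → sign −
step 1: pivot 1/7 → sign +
signature = (1, 1, 0)

Answer: (1, 1, 0)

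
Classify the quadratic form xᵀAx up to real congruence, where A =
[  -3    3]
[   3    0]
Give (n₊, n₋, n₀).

step 0: pivot -3 → sign −
step 1: pivot 3 → sign +
signature = (1, 1, 0)

Answer: (1, 1, 0)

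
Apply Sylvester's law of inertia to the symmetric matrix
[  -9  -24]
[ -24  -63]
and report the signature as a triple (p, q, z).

Answer: (1, 1, 0)

Derivation:
step 0: pivot -9 → sign −
step 1: pivot 1 → sign +
signature = (1, 1, 0)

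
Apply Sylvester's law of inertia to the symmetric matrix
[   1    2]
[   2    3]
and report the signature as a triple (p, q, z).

step 0: pivot 1 → sign +
step 1: pivot -1 → sign −
signature = (1, 1, 0)

Answer: (1, 1, 0)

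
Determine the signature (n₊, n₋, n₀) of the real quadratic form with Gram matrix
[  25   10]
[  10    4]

step 0: pivot 25 → sign +
step 1: row/col 1 already zero → sign 0
signature = (1, 0, 1)

Answer: (1, 0, 1)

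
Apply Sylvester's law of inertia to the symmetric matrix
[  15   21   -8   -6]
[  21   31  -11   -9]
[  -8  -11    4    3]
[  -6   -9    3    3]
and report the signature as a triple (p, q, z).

step 0: pivot 15 → sign +
step 1: pivot 8/5 → sign +
step 2: pivot -7/24 → sign −
step 3: pivot 3/7 → sign +
signature = (3, 1, 0)

Answer: (3, 1, 0)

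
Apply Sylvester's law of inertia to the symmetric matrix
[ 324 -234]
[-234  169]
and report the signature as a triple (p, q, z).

step 0: pivot 324 → sign +
step 1: row/col 1 already zero → sign 0
signature = (1, 0, 1)

Answer: (1, 0, 1)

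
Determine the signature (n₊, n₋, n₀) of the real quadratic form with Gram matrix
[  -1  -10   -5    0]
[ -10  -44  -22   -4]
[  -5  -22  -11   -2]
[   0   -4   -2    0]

step 0: pivot -1 → sign −
step 1: pivot 56 → sign +
step 2: pivot -2/7 → sign −
step 3: row/col 3 already zero → sign 0
signature = (1, 2, 1)

Answer: (1, 2, 1)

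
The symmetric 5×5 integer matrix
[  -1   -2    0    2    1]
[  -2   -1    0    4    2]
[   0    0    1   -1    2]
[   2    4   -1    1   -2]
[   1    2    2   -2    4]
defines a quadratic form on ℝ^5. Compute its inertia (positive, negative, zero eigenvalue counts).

step 0: pivot -1 → sign −
step 1: pivot 3 → sign +
step 2: pivot 1 → sign +
step 3: pivot 4 → sign +
step 4: row/col 4 already zero → sign 0
signature = (3, 1, 1)

Answer: (3, 1, 1)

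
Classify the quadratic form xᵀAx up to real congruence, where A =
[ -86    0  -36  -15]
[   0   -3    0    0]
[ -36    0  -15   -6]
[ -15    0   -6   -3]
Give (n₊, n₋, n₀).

Answer: (1, 3, 0)

Derivation:
step 0: pivot -86 → sign −
step 1: pivot -3 → sign −
step 2: pivot 3/43 → sign +
step 3: pivot -3/2 → sign −
signature = (1, 3, 0)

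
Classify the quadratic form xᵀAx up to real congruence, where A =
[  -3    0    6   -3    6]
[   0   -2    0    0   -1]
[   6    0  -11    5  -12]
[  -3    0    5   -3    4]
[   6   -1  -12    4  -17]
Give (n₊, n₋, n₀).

Answer: (1, 4, 0)

Derivation:
step 0: pivot -3 → sign −
step 1: pivot -2 → sign −
step 2: pivot 1 → sign +
step 3: pivot -1 → sign −
step 4: pivot -1/2 → sign −
signature = (1, 4, 0)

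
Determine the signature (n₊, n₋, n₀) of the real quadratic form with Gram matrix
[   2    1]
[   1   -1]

Answer: (1, 1, 0)

Derivation:
step 0: pivot 2 → sign +
step 1: pivot -3/2 → sign −
signature = (1, 1, 0)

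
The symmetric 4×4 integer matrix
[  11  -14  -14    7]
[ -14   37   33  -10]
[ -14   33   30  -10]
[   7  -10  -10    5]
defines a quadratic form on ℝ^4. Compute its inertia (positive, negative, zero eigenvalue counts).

Answer: (4, 0, 0)

Derivation:
step 0: pivot 11 → sign +
step 1: pivot 211/11 → sign +
step 2: pivot 35/211 → sign +
step 3: pivot 6/35 → sign +
signature = (4, 0, 0)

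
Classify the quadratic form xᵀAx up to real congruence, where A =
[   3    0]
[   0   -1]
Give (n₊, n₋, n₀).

Answer: (1, 1, 0)

Derivation:
step 0: pivot 3 → sign +
step 1: pivot -1 → sign −
signature = (1, 1, 0)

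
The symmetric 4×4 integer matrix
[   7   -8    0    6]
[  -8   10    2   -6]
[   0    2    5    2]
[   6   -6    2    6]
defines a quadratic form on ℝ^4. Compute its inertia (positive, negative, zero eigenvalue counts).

step 0: pivot 7 → sign +
step 1: pivot 6/7 → sign +
step 2: pivot 1/3 → sign +
step 3: row/col 3 already zero → sign 0
signature = (3, 0, 1)

Answer: (3, 0, 1)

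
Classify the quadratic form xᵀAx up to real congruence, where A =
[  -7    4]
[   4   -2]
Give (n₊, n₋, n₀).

step 0: pivot -7 → sign −
step 1: pivot 2/7 → sign +
signature = (1, 1, 0)

Answer: (1, 1, 0)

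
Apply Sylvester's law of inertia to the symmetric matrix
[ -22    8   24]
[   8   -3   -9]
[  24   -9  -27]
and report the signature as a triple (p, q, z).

step 0: pivot -22 → sign −
step 1: pivot -1/11 → sign −
step 2: row/col 2 already zero → sign 0
signature = (0, 2, 1)

Answer: (0, 2, 1)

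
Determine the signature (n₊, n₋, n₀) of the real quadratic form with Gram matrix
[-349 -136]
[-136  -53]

Answer: (0, 2, 0)

Derivation:
step 0: pivot -349 → sign −
step 1: pivot -1/349 → sign −
signature = (0, 2, 0)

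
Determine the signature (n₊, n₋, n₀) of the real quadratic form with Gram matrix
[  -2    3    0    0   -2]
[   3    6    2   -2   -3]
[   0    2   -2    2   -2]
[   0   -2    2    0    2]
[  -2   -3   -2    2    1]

Answer: (2, 3, 0)

Derivation:
step 0: pivot -2 → sign −
step 1: pivot 21/2 → sign +
step 2: pivot -50/21 → sign −
step 3: pivot 2 → sign +
step 4: pivot -3/25 → sign −
signature = (2, 3, 0)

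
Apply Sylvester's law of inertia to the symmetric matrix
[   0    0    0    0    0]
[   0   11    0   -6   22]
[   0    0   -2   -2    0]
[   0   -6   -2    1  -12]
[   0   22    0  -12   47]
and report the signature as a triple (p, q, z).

Answer: (2, 2, 1)

Derivation:
step 0: pivot 11 → sign +
step 1: pivot -2 → sign −
step 2: pivot -3/11 → sign −
step 3: pivot 3 → sign +
step 4: row/col 4 already zero → sign 0
signature = (2, 2, 1)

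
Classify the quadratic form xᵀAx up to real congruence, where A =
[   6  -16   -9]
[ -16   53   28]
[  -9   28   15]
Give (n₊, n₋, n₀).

step 0: pivot 6 → sign +
step 1: pivot 31/3 → sign +
step 2: pivot -3/62 → sign −
signature = (2, 1, 0)

Answer: (2, 1, 0)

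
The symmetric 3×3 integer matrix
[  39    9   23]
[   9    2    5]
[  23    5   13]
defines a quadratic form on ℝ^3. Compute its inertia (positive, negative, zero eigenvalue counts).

step 0: pivot 39 → sign +
step 1: pivot -1/13 → sign −
step 2: pivot 2/3 → sign +
signature = (2, 1, 0)

Answer: (2, 1, 0)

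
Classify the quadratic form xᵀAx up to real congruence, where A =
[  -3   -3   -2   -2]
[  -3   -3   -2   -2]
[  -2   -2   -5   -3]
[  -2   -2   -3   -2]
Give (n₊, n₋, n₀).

step 0: pivot -3 → sign −
step 1: pivot -11/3 → sign −
step 2: pivot 1/11 → sign +
step 3: row/col 3 already zero → sign 0
signature = (1, 2, 1)

Answer: (1, 2, 1)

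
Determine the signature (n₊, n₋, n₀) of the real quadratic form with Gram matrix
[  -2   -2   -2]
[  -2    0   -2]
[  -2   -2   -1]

step 0: pivot -2 → sign −
step 1: pivot 2 → sign +
step 2: pivot 1 → sign +
signature = (2, 1, 0)

Answer: (2, 1, 0)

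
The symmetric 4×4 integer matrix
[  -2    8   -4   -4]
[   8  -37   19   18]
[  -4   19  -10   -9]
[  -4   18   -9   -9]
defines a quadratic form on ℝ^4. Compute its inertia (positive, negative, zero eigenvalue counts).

step 0: pivot -2 → sign −
step 1: pivot -5 → sign −
step 2: pivot -1/5 → sign −
step 3: row/col 3 already zero → sign 0
signature = (0, 3, 1)

Answer: (0, 3, 1)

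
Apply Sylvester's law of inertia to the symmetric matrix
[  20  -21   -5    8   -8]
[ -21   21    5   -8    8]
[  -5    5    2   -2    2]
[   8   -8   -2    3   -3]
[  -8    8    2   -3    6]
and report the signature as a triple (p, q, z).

step 0: pivot 20 → sign +
step 1: pivot -21/20 → sign −
step 2: pivot 17/21 → sign +
step 3: pivot -1/17 → sign −
step 4: pivot 3 → sign +
signature = (3, 2, 0)

Answer: (3, 2, 0)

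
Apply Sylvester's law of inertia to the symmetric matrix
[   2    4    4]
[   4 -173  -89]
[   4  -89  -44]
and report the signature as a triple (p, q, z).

step 0: pivot 2 → sign +
step 1: pivot -181 → sign −
step 2: pivot -3/181 → sign −
signature = (1, 2, 0)

Answer: (1, 2, 0)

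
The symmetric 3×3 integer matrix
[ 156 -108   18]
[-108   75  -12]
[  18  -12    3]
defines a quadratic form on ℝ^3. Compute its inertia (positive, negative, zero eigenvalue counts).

Answer: (2, 0, 1)

Derivation:
step 0: pivot 156 → sign +
step 1: pivot 3/13 → sign +
step 2: row/col 2 already zero → sign 0
signature = (2, 0, 1)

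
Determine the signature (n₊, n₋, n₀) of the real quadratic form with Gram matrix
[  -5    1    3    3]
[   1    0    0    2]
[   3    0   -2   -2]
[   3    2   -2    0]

Answer: (1, 2, 1)

Derivation:
step 0: pivot -5 → sign −
step 1: pivot 1/5 → sign +
step 2: pivot -2 → sign −
step 3: row/col 3 already zero → sign 0
signature = (1, 2, 1)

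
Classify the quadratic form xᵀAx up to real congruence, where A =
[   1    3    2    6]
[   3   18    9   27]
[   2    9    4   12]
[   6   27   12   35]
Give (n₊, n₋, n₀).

Answer: (2, 2, 0)

Derivation:
step 0: pivot 1 → sign +
step 1: pivot 9 → sign +
step 2: pivot -1 → sign −
step 3: pivot -1 → sign −
signature = (2, 2, 0)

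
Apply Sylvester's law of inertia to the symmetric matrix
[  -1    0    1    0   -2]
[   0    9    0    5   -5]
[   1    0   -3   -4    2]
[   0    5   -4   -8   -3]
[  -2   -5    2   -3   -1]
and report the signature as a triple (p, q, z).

step 0: pivot -1 → sign −
step 1: pivot 9 → sign +
step 2: pivot -2 → sign −
step 3: pivot -25/9 → sign −
step 4: pivot 6/25 → sign +
signature = (2, 3, 0)

Answer: (2, 3, 0)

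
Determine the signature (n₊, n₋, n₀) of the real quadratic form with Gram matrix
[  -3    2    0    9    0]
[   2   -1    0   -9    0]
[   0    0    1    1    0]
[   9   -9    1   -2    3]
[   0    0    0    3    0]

step 0: pivot -3 → sign −
step 1: pivot 1/3 → sign +
step 2: pivot 1 → sign +
step 3: pivot -3 → sign −
step 4: pivot 3 → sign +
signature = (3, 2, 0)

Answer: (3, 2, 0)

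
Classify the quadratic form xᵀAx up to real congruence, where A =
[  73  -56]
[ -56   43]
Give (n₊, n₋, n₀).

Answer: (2, 0, 0)

Derivation:
step 0: pivot 73 → sign +
step 1: pivot 3/73 → sign +
signature = (2, 0, 0)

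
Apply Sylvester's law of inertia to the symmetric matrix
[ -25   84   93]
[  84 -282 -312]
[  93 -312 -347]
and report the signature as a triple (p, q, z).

step 0: pivot -25 → sign −
step 1: pivot 6/25 → sign +
step 2: pivot -2 → sign −
signature = (1, 2, 0)

Answer: (1, 2, 0)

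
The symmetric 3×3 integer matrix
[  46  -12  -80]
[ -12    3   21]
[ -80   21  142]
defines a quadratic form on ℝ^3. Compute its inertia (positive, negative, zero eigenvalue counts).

step 0: pivot 46 → sign +
step 1: pivot -3/23 → sign −
step 2: pivot 3 → sign +
signature = (2, 1, 0)

Answer: (2, 1, 0)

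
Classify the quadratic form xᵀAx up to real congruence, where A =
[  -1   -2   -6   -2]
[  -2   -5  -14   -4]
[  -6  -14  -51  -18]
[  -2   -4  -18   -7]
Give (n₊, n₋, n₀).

step 0: pivot -1 → sign −
step 1: pivot -1 → sign −
step 2: pivot -11 → sign −
step 3: pivot 3/11 → sign +
signature = (1, 3, 0)

Answer: (1, 3, 0)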